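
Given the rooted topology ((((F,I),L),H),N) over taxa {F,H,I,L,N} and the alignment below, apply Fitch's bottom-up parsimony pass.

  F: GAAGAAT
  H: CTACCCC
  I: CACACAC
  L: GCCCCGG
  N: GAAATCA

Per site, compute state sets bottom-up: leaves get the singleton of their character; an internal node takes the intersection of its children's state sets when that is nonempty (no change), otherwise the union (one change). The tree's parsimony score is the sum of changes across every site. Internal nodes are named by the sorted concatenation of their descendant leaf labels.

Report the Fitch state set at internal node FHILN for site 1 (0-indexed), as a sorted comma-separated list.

A

FI@0: {G} ∪ {C} = {C,G} (union, +1)
FIL@0: {C,G} ∩ {G} = {G} (intersection, +0)
FHIL@0: {G} ∪ {C} = {C,G} (union, +1)
FHILN@0: {C,G} ∩ {G} = {G} (intersection, +0)
FI@1: {A} ∩ {A} = {A} (intersection, +0)
FIL@1: {A} ∪ {C} = {A,C} (union, +1)
FHIL@1: {A,C} ∪ {T} = {A,C,T} (union, +1)
FHILN@1: {A,C,T} ∩ {A} = {A} (intersection, +0)
FI@2: {A} ∪ {C} = {A,C} (union, +1)
FIL@2: {A,C} ∩ {C} = {C} (intersection, +0)
FHIL@2: {C} ∪ {A} = {A,C} (union, +1)
FHILN@2: {A,C} ∩ {A} = {A} (intersection, +0)
FI@3: {G} ∪ {A} = {A,G} (union, +1)
FIL@3: {A,G} ∪ {C} = {A,C,G} (union, +1)
FHIL@3: {A,C,G} ∩ {C} = {C} (intersection, +0)
FHILN@3: {C} ∪ {A} = {A,C} (union, +1)
FI@4: {A} ∪ {C} = {A,C} (union, +1)
FIL@4: {A,C} ∩ {C} = {C} (intersection, +0)
FHIL@4: {C} ∩ {C} = {C} (intersection, +0)
FHILN@4: {C} ∪ {T} = {C,T} (union, +1)
FI@5: {A} ∩ {A} = {A} (intersection, +0)
FIL@5: {A} ∪ {G} = {A,G} (union, +1)
FHIL@5: {A,G} ∪ {C} = {A,C,G} (union, +1)
FHILN@5: {A,C,G} ∩ {C} = {C} (intersection, +0)
FI@6: {T} ∪ {C} = {C,T} (union, +1)
FIL@6: {C,T} ∪ {G} = {C,G,T} (union, +1)
FHIL@6: {C,G,T} ∩ {C} = {C} (intersection, +0)
FHILN@6: {C} ∪ {A} = {A,C} (union, +1)
per-site changes: [2, 2, 2, 3, 2, 2, 3]; total = 16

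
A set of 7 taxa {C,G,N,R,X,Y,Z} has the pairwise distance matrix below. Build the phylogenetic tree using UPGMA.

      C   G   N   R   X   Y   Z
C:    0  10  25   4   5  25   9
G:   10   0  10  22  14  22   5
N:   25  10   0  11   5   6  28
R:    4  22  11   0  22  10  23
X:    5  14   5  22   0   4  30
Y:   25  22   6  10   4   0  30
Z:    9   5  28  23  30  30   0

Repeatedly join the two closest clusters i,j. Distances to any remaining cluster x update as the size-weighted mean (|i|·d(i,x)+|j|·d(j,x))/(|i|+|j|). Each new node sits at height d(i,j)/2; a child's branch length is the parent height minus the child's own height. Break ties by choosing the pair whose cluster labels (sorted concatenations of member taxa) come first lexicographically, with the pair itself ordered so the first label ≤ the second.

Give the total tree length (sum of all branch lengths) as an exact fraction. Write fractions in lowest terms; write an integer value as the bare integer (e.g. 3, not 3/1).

439/12

step 1: merge (C,R) at d=4; branch lengths C→2, R→2; new cluster CR
  updated: d(CR,G)=16, d(CR,N)=18, d(CR,X)=27/2, d(CR,Y)=35/2, d(CR,Z)=16
step 2: merge (X,Y) at d=4; branch lengths X→2, Y→2; new cluster XY
  updated: d(CR,XY)=31/2, d(G,XY)=18, d(N,XY)=11/2, d(XY,Z)=30
step 3: merge (G,Z) at d=5; branch lengths G→5/2, Z→5/2; new cluster GZ
  updated: d(CR,GZ)=16, d(GZ,N)=19, d(GZ,XY)=24
step 4: merge (N,XY) at d=11/2; branch lengths N→11/4, XY→3/4; new cluster NXY
  updated: d(CR,NXY)=49/3, d(GZ,NXY)=67/3
step 5: merge (CR,GZ) at d=16; branch lengths CR→6, GZ→11/2; new cluster CGRZ
  updated: d(CGRZ,NXY)=58/3
step 6: merge (CGRZ,NXY) at d=58/3; branch lengths CGRZ→5/3, NXY→83/12; new cluster CGNRXYZ
final tree: (((C:2,R:2):6,(G:5/2,Z:5/2):11/2):5/3,(N:11/4,(X:2,Y:2):3/4):83/12)
total length: 439/12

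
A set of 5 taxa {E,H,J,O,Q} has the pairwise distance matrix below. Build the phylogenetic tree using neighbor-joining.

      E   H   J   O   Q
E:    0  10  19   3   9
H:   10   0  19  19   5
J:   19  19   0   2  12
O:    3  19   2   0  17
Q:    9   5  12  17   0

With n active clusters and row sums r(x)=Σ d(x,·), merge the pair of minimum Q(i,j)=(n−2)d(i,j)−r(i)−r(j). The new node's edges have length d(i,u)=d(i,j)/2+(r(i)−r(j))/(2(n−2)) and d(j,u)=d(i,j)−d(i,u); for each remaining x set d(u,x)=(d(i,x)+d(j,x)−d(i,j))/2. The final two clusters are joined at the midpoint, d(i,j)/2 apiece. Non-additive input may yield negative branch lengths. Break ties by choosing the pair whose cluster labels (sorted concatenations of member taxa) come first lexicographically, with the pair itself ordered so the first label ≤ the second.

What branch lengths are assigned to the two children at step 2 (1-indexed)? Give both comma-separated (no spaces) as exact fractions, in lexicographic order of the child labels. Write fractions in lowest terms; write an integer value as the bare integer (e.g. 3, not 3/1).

15/8,65/8

step 1: merge (J,O) at d=2, Q=-87; branch lengths J→17/6, O→-5/6; new cluster JO
  updated: d(E,JO)=10, d(H,JO)=18, d(JO,Q)=27/2
step 2: merge (E,JO) at d=10, Q=-101/2; branch lengths E→15/8, JO→65/8; new cluster EJO
  updated: d(EJO,H)=9, d(EJO,Q)=25/4
step 3: merge (EJO,H) at d=9, Q=-81/4; branch lengths EJO→41/8, H→31/8; new cluster EHJO
  updated: d(EHJO,Q)=9/8
step 4: merge (EHJO,Q) at d=9/8; branch lengths EHJO→9/16, Q→9/16; new cluster EHJOQ
final tree: (((E:15/8,(J:17/6,O:-5/6):65/8):41/8,H:31/8):9/16,Q:9/16)
total length: 177/8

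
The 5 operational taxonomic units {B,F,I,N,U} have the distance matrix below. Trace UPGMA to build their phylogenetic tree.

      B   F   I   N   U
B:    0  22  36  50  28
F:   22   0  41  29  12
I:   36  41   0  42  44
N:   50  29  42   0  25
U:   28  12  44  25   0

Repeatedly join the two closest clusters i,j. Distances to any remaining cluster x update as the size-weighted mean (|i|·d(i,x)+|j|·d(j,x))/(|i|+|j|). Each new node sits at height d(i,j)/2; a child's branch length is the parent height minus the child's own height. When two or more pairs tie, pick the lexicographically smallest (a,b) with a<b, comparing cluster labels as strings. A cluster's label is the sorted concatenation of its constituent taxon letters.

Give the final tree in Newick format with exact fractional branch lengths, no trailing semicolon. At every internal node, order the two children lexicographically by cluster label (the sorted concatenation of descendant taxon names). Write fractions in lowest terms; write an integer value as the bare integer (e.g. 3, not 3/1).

step 1: merge (F,U) at d=12; branch lengths F→6, U→6; new cluster FU
  updated: d(B,FU)=25, d(FU,I)=85/2, d(FU,N)=27
step 2: merge (B,FU) at d=25; branch lengths B→25/2, FU→13/2; new cluster BFU
  updated: d(BFU,I)=121/3, d(BFU,N)=104/3
step 3: merge (BFU,N) at d=104/3; branch lengths BFU→29/6, N→52/3; new cluster BFNU
  updated: d(BFNU,I)=163/4
step 4: merge (BFNU,I) at d=163/4; branch lengths BFNU→73/24, I→163/8; new cluster BFINU
final tree: (((B:25/2,(F:6,U:6):13/2):29/6,N:52/3):73/24,I:163/8)
total length: 919/12

(((B:25/2,(F:6,U:6):13/2):29/6,N:52/3):73/24,I:163/8)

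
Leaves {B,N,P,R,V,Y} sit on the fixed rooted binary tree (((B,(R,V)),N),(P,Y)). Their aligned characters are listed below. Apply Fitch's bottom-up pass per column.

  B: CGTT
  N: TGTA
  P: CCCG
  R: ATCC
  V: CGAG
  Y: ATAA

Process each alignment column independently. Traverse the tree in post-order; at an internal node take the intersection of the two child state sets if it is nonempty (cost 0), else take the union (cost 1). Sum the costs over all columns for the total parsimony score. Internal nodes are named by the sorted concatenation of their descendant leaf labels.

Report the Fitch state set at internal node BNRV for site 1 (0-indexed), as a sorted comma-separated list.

G

[col 0] RV: children R:{A}, V:{C} ∪→ {A,C}; cost 1
[col 0] BRV: children B:{C}, RV:{A,C} ∩→ {C}; cost 0
[col 0] BNRV: children BRV:{C}, N:{T} ∪→ {C,T}; cost 1
[col 0] PY: children P:{C}, Y:{A} ∪→ {A,C}; cost 1
[col 0] BNPRVY: children BNRV:{C,T}, PY:{A,C} ∩→ {C}; cost 0
[col 1] RV: children R:{T}, V:{G} ∪→ {G,T}; cost 1
[col 1] BRV: children B:{G}, RV:{G,T} ∩→ {G}; cost 0
[col 1] BNRV: children BRV:{G}, N:{G} ∩→ {G}; cost 0
[col 1] PY: children P:{C}, Y:{T} ∪→ {C,T}; cost 1
[col 1] BNPRVY: children BNRV:{G}, PY:{C,T} ∪→ {C,G,T}; cost 1
[col 2] RV: children R:{C}, V:{A} ∪→ {A,C}; cost 1
[col 2] BRV: children B:{T}, RV:{A,C} ∪→ {A,C,T}; cost 1
[col 2] BNRV: children BRV:{A,C,T}, N:{T} ∩→ {T}; cost 0
[col 2] PY: children P:{C}, Y:{A} ∪→ {A,C}; cost 1
[col 2] BNPRVY: children BNRV:{T}, PY:{A,C} ∪→ {A,C,T}; cost 1
[col 3] RV: children R:{C}, V:{G} ∪→ {C,G}; cost 1
[col 3] BRV: children B:{T}, RV:{C,G} ∪→ {C,G,T}; cost 1
[col 3] BNRV: children BRV:{C,G,T}, N:{A} ∪→ {A,C,G,T}; cost 1
[col 3] PY: children P:{G}, Y:{A} ∪→ {A,G}; cost 1
[col 3] BNPRVY: children BNRV:{A,C,G,T}, PY:{A,G} ∩→ {A,G}; cost 0
per-site changes: [3, 3, 4, 4]; total = 14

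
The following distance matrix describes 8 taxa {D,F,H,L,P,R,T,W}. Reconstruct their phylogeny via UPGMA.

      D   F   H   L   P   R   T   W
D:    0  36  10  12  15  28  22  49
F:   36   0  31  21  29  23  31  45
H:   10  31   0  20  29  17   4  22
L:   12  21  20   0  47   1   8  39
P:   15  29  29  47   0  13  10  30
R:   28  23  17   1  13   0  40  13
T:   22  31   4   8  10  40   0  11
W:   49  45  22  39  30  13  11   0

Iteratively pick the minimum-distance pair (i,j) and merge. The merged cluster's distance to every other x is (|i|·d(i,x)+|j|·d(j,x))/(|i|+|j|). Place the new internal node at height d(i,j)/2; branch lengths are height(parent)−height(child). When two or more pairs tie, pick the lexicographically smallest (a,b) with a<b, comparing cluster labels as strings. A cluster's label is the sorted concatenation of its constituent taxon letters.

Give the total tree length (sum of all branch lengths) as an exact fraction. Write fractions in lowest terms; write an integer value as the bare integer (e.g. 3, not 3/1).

4141/60

1. join L+R (d=1) ⇒ LR; edges |L|=1/2, |R|=1/2
  updated: d(D,LR)=20, d(F,LR)=22, d(H,LR)=37/2, d(LR,P)=30, d(LR,T)=24, d(LR,W)=26
2. join H+T (d=4) ⇒ HT; edges |H|=2, |T|=2
  updated: d(D,HT)=16, d(F,HT)=31, d(HT,LR)=85/4, d(HT,P)=39/2, d(HT,W)=33/2
3. join D+P (d=15) ⇒ DP; edges |D|=15/2, |P|=15/2
  updated: d(DP,F)=65/2, d(DP,HT)=71/4, d(DP,LR)=25, d(DP,W)=79/2
4. join HT+W (d=33/2) ⇒ HTW; edges |HT|=25/4, |W|=33/4
  updated: d(DP,HTW)=25, d(F,HTW)=107/3, d(HTW,LR)=137/6
5. join F+LR (d=22) ⇒ FLR; edges |F|=11, |LR|=21/2
  updated: d(DP,FLR)=55/2, d(FLR,HTW)=244/9
6. join DP+HTW (d=25) ⇒ DHPTW; edges |DP|=5, |HTW|=17/4
  updated: d(DHPTW,FLR)=409/15
7. join DHPTW+FLR (d=409/15) ⇒ DFHLPRTW; edges |DHPTW|=17/15, |FLR|=79/30
final tree: (((D:15/2,P:15/2):5,((H:2,T:2):25/4,W:33/4):17/4):17/15,(F:11,(L:1/2,R:1/2):21/2):79/30)
total length: 4141/60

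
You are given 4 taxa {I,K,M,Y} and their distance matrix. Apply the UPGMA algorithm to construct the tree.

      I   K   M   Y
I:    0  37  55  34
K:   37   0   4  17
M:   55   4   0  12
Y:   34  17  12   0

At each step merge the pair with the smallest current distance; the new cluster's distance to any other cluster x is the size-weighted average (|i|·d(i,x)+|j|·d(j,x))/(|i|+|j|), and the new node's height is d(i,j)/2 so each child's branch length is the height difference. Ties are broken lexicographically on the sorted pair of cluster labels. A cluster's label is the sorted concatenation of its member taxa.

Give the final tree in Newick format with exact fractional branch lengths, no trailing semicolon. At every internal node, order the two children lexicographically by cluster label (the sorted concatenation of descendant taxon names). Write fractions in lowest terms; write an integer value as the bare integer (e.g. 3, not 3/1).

iteration 1: select K,M (d=4); attach at lengths (2, 2); label the merged cluster KM
  updated: d(I,KM)=46, d(KM,Y)=29/2
iteration 2: select KM,Y (d=29/2); attach at lengths (21/4, 29/4); label the merged cluster KMY
  updated: d(I,KMY)=42
iteration 3: select I,KMY (d=42); attach at lengths (21, 55/4); label the merged cluster IKMY
final tree: (I:21,((K:2,M:2):21/4,Y:29/4):55/4)
total length: 205/4

(I:21,((K:2,M:2):21/4,Y:29/4):55/4)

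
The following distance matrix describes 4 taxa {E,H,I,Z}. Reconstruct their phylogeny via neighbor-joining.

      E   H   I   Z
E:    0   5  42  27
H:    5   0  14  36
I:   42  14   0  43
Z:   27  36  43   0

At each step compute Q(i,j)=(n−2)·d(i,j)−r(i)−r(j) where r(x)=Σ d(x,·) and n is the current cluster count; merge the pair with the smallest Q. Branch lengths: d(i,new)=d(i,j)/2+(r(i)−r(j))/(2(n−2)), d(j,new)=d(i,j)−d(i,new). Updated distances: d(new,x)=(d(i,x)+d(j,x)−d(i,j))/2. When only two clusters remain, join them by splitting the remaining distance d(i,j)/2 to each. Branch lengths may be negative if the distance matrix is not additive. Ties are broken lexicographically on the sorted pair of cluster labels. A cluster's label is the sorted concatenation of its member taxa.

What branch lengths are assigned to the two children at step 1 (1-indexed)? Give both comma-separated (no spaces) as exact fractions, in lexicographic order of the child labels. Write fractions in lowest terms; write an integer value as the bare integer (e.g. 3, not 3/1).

11/2,43/2

step 1: merge (E,Z) at d=27, Q=-126; branch lengths E→11/2, Z→43/2; new cluster EZ
  updated: d(EZ,H)=7, d(EZ,I)=29
step 2: merge (EZ,H) at d=7, Q=-50; branch lengths EZ→11, H→-4; new cluster EHZ
  updated: d(EHZ,I)=18
step 3: merge (EHZ,I) at d=18; branch lengths EHZ→9, I→9; new cluster EHIZ
final tree: (((E:11/2,Z:43/2):11,H:-4):9,I:9)
total length: 52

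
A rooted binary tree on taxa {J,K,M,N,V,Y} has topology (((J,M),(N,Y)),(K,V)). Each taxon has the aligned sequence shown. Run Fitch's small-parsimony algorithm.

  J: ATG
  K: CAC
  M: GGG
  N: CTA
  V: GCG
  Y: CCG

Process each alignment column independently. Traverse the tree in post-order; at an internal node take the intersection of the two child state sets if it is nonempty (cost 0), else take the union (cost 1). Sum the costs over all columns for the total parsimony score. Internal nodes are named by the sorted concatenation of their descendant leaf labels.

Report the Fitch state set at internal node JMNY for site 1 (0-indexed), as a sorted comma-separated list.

site 0, node JM: J={A} ∪ M={G} → {A,G} (+1)
site 0, node NY: N={C} ∩ Y={C} → {C} (+0)
site 0, node JMNY: JM={A,G} ∪ NY={C} → {A,C,G} (+1)
site 0, node KV: K={C} ∪ V={G} → {C,G} (+1)
site 0, node JKMNVY: JMNY={A,C,G} ∩ KV={C,G} → {C,G} (+0)
site 1, node JM: J={T} ∪ M={G} → {G,T} (+1)
site 1, node NY: N={T} ∪ Y={C} → {C,T} (+1)
site 1, node JMNY: JM={G,T} ∩ NY={C,T} → {T} (+0)
site 1, node KV: K={A} ∪ V={C} → {A,C} (+1)
site 1, node JKMNVY: JMNY={T} ∪ KV={A,C} → {A,C,T} (+1)
site 2, node JM: J={G} ∩ M={G} → {G} (+0)
site 2, node NY: N={A} ∪ Y={G} → {A,G} (+1)
site 2, node JMNY: JM={G} ∩ NY={A,G} → {G} (+0)
site 2, node KV: K={C} ∪ V={G} → {C,G} (+1)
site 2, node JKMNVY: JMNY={G} ∩ KV={C,G} → {G} (+0)
per-site changes: [3, 4, 2]; total = 9

T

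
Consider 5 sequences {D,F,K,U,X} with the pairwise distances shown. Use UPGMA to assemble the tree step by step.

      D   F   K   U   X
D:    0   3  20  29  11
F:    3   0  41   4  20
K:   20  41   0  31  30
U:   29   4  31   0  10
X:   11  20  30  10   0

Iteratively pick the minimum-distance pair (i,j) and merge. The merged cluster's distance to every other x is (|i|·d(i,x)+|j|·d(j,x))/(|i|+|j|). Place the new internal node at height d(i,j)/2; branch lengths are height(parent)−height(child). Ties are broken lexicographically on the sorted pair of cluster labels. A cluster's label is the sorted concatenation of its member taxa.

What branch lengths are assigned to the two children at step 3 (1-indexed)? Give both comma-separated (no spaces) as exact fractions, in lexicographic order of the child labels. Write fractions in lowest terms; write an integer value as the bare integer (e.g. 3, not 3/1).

iteration 1: select D,F (d=3); attach at lengths (3/2, 3/2); label the merged cluster DF
  updated: d(DF,K)=61/2, d(DF,U)=33/2, d(DF,X)=31/2
iteration 2: select U,X (d=10); attach at lengths (5, 5); label the merged cluster UX
  updated: d(DF,UX)=16, d(K,UX)=61/2
iteration 3: select DF,UX (d=16); attach at lengths (13/2, 3); label the merged cluster DFUX
  updated: d(DFUX,K)=61/2
iteration 4: select DFUX,K (d=61/2); attach at lengths (29/4, 61/4); label the merged cluster DFKUX
final tree: (((D:3/2,F:3/2):13/2,(U:5,X:5):3):29/4,K:61/4)
total length: 45

13/2,3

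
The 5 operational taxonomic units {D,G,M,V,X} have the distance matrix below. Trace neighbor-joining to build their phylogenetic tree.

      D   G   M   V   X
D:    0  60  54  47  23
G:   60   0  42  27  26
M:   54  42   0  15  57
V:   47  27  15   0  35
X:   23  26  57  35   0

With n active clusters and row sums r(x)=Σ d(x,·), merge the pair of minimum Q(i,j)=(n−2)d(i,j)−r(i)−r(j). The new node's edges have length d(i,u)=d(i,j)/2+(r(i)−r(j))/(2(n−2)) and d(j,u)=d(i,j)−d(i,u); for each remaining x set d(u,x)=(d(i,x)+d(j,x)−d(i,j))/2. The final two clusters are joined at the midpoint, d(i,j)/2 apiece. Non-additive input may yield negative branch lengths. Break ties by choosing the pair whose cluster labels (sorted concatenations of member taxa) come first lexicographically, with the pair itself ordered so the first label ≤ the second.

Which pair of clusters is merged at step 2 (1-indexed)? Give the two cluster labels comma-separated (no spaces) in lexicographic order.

DX,G

step 1: merge (D,X) at d=23, Q=-256; branch lengths D→56/3, X→13/3; new cluster DX
  updated: d(DX,G)=63/2, d(DX,M)=44, d(DX,V)=59/2
step 2: merge (DX,G) at d=63/2, Q=-285/2; branch lengths DX→135/8, G→117/8; new cluster DGX
  updated: d(DGX,M)=109/4, d(DGX,V)=25/2
step 3: merge (DGX,M) at d=109/4, Q=-219/4; branch lengths DGX→99/8, M→119/8; new cluster DGMX
  updated: d(DGMX,V)=1/8
step 4: merge (DGMX,V) at d=1/8; branch lengths DGMX→1/16, V→1/16; new cluster DGMVX
final tree: ((((D:56/3,X:13/3):135/8,G:117/8):99/8,M:119/8):1/16,V:1/16)
total length: 655/8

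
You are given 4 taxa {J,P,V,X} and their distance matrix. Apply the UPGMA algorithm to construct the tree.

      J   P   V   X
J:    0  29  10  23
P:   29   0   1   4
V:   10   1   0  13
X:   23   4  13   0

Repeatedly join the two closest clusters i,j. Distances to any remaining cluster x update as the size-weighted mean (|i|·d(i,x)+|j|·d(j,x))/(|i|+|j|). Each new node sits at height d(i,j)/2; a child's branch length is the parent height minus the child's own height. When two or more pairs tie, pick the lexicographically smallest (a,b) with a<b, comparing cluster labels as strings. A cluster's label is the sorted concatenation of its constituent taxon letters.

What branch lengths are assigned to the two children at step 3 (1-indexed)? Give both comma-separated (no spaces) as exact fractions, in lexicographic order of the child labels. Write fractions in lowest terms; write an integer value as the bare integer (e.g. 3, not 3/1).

iteration 1: select P,V (d=1); attach at lengths (1/2, 1/2); label the merged cluster PV
  updated: d(J,PV)=39/2, d(PV,X)=17/2
iteration 2: select PV,X (d=17/2); attach at lengths (15/4, 17/4); label the merged cluster PVX
  updated: d(J,PVX)=62/3
iteration 3: select J,PVX (d=62/3); attach at lengths (31/3, 73/12); label the merged cluster JPVX
final tree: (J:31/3,((P:1/2,V:1/2):15/4,X:17/4):73/12)
total length: 305/12

31/3,73/12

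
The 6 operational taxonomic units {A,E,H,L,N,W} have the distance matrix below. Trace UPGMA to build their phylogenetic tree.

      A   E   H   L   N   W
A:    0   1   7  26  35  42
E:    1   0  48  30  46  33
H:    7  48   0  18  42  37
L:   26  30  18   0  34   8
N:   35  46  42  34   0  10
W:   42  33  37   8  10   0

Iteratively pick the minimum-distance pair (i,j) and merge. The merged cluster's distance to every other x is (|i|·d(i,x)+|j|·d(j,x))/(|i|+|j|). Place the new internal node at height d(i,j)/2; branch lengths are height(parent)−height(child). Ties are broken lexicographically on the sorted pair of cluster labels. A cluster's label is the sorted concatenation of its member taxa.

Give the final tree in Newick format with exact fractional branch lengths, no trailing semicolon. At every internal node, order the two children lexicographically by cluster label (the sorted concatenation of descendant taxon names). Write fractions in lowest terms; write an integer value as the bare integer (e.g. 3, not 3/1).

step 1: merge (A,E) at d=1; branch lengths A→1/2, E→1/2; new cluster AE
  updated: d(AE,H)=55/2, d(AE,L)=28, d(AE,N)=81/2, d(AE,W)=75/2
step 2: merge (L,W) at d=8; branch lengths L→4, W→4; new cluster LW
  updated: d(AE,LW)=131/4, d(H,LW)=55/2, d(LW,N)=22
step 3: merge (LW,N) at d=22; branch lengths LW→7, N→11; new cluster LNW
  updated: d(AE,LNW)=106/3, d(H,LNW)=97/3
step 4: merge (AE,H) at d=55/2; branch lengths AE→53/4, H→55/4; new cluster AEH
  updated: d(AEH,LNW)=103/3
step 5: merge (AEH,LNW) at d=103/3; branch lengths AEH→41/12, LNW→37/6; new cluster AEHLNW
final tree: (((A:1/2,E:1/2):53/4,H:55/4):41/12,((L:4,W:4):7,N:11):37/6)
total length: 763/12

(((A:1/2,E:1/2):53/4,H:55/4):41/12,((L:4,W:4):7,N:11):37/6)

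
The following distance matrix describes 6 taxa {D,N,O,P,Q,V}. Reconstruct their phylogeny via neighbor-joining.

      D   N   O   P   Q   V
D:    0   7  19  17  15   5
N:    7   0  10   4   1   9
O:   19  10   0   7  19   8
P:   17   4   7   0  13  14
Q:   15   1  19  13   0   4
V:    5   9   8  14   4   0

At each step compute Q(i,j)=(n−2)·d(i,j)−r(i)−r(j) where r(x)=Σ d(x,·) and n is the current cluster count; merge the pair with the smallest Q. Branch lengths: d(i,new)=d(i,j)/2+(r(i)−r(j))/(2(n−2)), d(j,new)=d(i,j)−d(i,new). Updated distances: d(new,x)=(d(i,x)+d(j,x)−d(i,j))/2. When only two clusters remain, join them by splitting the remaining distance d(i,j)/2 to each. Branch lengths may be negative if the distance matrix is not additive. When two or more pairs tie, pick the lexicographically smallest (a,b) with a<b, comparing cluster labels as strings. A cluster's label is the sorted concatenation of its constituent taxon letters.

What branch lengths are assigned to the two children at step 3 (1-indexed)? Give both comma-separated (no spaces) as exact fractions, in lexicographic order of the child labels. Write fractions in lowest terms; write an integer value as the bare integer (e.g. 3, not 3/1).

iteration 1: select O,P (d=7, Q=-90); attach at lengths (9/2, 5/2); label the merged cluster OP
  updated: d(D,OP)=29/2, d(N,OP)=7/2, d(OP,Q)=25/2, d(OP,V)=15/2
iteration 2: select D,V (d=5, Q=-52); attach at lengths (31/6, -1/6); label the merged cluster DV
  updated: d(DV,N)=11/2, d(DV,OP)=17/2, d(DV,Q)=7
iteration 3: select DV,OP (d=17/2, Q=-57/2); attach at lengths (27/8, 41/8); label the merged cluster DOPV
  updated: d(DOPV,N)=1/4, d(DOPV,Q)=11/2
iteration 4: select DOPV,N (d=1/4, Q=-27/4); attach at lengths (19/8, -17/8); label the merged cluster DNOPV
  updated: d(DNOPV,Q)=25/8
iteration 5: select DNOPV,Q (d=25/8); attach at lengths (25/16, 25/16); label the merged cluster DNOPQV
final tree: ((((D:31/6,V:-1/6):27/8,(O:9/2,P:5/2):41/8):19/8,N:-17/8):25/16,Q:25/16)
total length: 191/8

27/8,41/8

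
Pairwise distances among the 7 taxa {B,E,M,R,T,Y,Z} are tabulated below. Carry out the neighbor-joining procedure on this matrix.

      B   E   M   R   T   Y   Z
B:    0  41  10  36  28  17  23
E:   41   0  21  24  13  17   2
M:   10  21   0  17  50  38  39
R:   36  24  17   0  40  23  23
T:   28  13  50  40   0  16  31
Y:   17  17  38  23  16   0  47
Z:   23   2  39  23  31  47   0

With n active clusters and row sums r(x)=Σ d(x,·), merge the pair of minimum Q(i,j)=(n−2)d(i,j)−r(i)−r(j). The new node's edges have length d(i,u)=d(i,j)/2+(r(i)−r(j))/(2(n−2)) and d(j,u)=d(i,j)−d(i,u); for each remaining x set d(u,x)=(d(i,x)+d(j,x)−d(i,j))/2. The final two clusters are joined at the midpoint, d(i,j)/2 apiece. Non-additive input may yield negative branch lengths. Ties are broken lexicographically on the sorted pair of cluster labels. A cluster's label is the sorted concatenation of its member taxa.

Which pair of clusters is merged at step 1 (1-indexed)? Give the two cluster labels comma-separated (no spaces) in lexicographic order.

step 1: merge (B,M) at d=10, Q=-280; branch lengths B→3, M→7; new cluster BM
  updated: d(BM,E)=26, d(BM,R)=43/2, d(BM,T)=34, d(BM,Y)=45/2, d(BM,Z)=26
step 2: merge (E,Z) at d=2, Q=-203; branch lengths E→-39/8, Z→55/8; new cluster EZ
  updated: d(BM,EZ)=25, d(EZ,R)=45/2, d(EZ,T)=21, d(EZ,Y)=31
step 3: merge (T,Y) at d=16, Q=-311/2; branch lengths T→133/12, Y→59/12; new cluster TY
  updated: d(BM,TY)=81/4, d(EZ,TY)=18, d(R,TY)=47/2
step 4: merge (BM,R) at d=43/2, Q=-365/4; branch lengths BM→169/16, R→175/16; new cluster BMR
  updated: d(BMR,EZ)=13, d(BMR,TY)=89/8
step 5: merge (BMR,EZ) at d=13, Q=-337/8; branch lengths BMR→49/16, EZ→159/16; new cluster BEMRZ
  updated: d(BEMRZ,TY)=129/16
step 6: merge (BEMRZ,TY) at d=129/16; branch lengths BEMRZ→129/32, TY→129/32; new cluster BEMRTYZ
final tree: ((((B:3,M:7):169/16,R:175/16):49/16,(E:-39/8,Z:55/8):159/16):129/32,(T:133/12,Y:59/12):129/32)
total length: 1129/16

B,M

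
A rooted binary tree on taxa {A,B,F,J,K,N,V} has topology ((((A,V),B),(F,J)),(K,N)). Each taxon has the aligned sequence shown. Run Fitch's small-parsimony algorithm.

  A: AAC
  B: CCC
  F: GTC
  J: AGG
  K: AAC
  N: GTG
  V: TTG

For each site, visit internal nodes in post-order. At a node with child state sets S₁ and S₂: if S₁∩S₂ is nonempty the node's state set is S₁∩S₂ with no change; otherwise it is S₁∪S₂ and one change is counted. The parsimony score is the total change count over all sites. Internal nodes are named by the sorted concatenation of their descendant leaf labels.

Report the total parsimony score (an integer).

11

[col 0] AV: children A:{A}, V:{T} ∪→ {A,T}; cost 1
[col 0] ABV: children AV:{A,T}, B:{C} ∪→ {A,C,T}; cost 1
[col 0] FJ: children F:{G}, J:{A} ∪→ {A,G}; cost 1
[col 0] ABFJV: children ABV:{A,C,T}, FJ:{A,G} ∩→ {A}; cost 0
[col 0] KN: children K:{A}, N:{G} ∪→ {A,G}; cost 1
[col 0] ABFJKNV: children ABFJV:{A}, KN:{A,G} ∩→ {A}; cost 0
[col 1] AV: children A:{A}, V:{T} ∪→ {A,T}; cost 1
[col 1] ABV: children AV:{A,T}, B:{C} ∪→ {A,C,T}; cost 1
[col 1] FJ: children F:{T}, J:{G} ∪→ {G,T}; cost 1
[col 1] ABFJV: children ABV:{A,C,T}, FJ:{G,T} ∩→ {T}; cost 0
[col 1] KN: children K:{A}, N:{T} ∪→ {A,T}; cost 1
[col 1] ABFJKNV: children ABFJV:{T}, KN:{A,T} ∩→ {T}; cost 0
[col 2] AV: children A:{C}, V:{G} ∪→ {C,G}; cost 1
[col 2] ABV: children AV:{C,G}, B:{C} ∩→ {C}; cost 0
[col 2] FJ: children F:{C}, J:{G} ∪→ {C,G}; cost 1
[col 2] ABFJV: children ABV:{C}, FJ:{C,G} ∩→ {C}; cost 0
[col 2] KN: children K:{C}, N:{G} ∪→ {C,G}; cost 1
[col 2] ABFJKNV: children ABFJV:{C}, KN:{C,G} ∩→ {C}; cost 0
per-site changes: [4, 4, 3]; total = 11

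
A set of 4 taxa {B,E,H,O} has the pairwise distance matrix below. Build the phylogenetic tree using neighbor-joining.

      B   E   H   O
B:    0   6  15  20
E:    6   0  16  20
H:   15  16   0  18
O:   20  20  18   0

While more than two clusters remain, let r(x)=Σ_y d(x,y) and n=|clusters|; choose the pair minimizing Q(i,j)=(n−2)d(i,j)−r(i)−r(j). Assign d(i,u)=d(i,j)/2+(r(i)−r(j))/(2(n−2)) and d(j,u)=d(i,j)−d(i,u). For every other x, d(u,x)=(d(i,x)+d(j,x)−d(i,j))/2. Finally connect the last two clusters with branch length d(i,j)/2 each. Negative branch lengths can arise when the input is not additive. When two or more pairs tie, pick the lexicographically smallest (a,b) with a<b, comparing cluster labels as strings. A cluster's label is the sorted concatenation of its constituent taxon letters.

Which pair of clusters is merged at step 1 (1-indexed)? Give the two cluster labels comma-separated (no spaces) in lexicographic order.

B,E

iteration 1: select B,E (d=6, Q=-71); attach at lengths (11/4, 13/4); label the merged cluster BE
  updated: d(BE,H)=25/2, d(BE,O)=17
iteration 2: select BE,H (d=25/2, Q=-95/2); attach at lengths (23/4, 27/4); label the merged cluster BEH
  updated: d(BEH,O)=45/4
iteration 3: select BEH,O (d=45/4); attach at lengths (45/8, 45/8); label the merged cluster BEHO
final tree: (((B:11/4,E:13/4):23/4,H:27/4):45/8,O:45/8)
total length: 119/4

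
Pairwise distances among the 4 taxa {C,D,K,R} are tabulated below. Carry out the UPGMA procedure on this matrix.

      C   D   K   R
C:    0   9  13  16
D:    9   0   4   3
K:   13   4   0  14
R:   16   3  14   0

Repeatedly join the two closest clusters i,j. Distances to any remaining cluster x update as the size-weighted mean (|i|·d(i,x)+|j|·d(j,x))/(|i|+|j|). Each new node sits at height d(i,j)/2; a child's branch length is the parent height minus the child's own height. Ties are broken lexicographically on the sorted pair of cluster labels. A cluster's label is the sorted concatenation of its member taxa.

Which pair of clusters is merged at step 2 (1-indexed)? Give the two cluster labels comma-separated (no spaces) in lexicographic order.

1. join D+R (d=3) ⇒ DR; edges |D|=3/2, |R|=3/2
  updated: d(C,DR)=25/2, d(DR,K)=9
2. join DR+K (d=9) ⇒ DKR; edges |DR|=3, |K|=9/2
  updated: d(C,DKR)=38/3
3. join C+DKR (d=38/3) ⇒ CDKR; edges |C|=19/3, |DKR|=11/6
final tree: (C:19/3,((D:3/2,R:3/2):3,K:9/2):11/6)
total length: 56/3

DR,K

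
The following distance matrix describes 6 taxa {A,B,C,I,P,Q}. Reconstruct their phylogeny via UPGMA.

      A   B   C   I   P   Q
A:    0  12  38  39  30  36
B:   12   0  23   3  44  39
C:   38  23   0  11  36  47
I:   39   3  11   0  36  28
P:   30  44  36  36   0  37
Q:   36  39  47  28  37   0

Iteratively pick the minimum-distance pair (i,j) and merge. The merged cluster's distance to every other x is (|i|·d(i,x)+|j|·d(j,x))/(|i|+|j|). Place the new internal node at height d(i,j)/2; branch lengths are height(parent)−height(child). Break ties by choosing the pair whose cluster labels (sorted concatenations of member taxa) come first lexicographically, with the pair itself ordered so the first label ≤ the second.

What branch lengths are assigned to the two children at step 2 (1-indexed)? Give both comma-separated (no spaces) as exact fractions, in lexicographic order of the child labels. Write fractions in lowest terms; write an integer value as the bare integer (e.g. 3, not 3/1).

1. join B+I (d=3) ⇒ BI; edges |B|=3/2, |I|=3/2
  updated: d(A,BI)=51/2, d(BI,C)=17, d(BI,P)=40, d(BI,Q)=67/2
2. join BI+C (d=17) ⇒ BCI; edges |BI|=7, |C|=17/2
  updated: d(A,BCI)=89/3, d(BCI,P)=116/3, d(BCI,Q)=38
3. join A+BCI (d=89/3) ⇒ ABCI; edges |A|=89/6, |BCI|=19/3
  updated: d(ABCI,P)=73/2, d(ABCI,Q)=75/2
4. join ABCI+P (d=73/2) ⇒ ABCIP; edges |ABCI|=41/12, |P|=73/4
  updated: d(ABCIP,Q)=187/5
5. join ABCIP+Q (d=187/5) ⇒ ABCIPQ; edges |ABCIP|=9/20, |Q|=187/10
final tree: (((A:89/6,((B:3/2,I:3/2):7,C:17/2):19/3):41/12,P:73/4):9/20,Q:187/10)
total length: 4829/60

7,17/2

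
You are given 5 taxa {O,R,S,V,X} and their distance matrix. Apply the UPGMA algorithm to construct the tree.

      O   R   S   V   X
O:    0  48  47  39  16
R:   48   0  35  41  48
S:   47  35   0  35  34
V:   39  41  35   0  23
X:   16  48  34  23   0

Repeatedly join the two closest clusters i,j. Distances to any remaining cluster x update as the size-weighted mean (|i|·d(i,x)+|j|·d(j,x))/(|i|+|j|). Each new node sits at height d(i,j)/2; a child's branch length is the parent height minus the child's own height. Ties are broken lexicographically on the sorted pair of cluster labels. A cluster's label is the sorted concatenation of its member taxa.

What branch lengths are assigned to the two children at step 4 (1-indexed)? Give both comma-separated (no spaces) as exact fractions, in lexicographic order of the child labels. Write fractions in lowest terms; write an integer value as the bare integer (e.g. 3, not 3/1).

67/12,43/12

iteration 1: select O,X (d=16); attach at lengths (8, 8); label the merged cluster OX
  updated: d(OX,R)=48, d(OX,S)=81/2, d(OX,V)=31
iteration 2: select OX,V (d=31); attach at lengths (15/2, 31/2); label the merged cluster OVX
  updated: d(OVX,R)=137/3, d(OVX,S)=116/3
iteration 3: select R,S (d=35); attach at lengths (35/2, 35/2); label the merged cluster RS
  updated: d(OVX,RS)=253/6
iteration 4: select OVX,RS (d=253/6); attach at lengths (67/12, 43/12); label the merged cluster ORSVX
final tree: (((O:8,X:8):15/2,V:31/2):67/12,(R:35/2,S:35/2):43/12)
total length: 499/6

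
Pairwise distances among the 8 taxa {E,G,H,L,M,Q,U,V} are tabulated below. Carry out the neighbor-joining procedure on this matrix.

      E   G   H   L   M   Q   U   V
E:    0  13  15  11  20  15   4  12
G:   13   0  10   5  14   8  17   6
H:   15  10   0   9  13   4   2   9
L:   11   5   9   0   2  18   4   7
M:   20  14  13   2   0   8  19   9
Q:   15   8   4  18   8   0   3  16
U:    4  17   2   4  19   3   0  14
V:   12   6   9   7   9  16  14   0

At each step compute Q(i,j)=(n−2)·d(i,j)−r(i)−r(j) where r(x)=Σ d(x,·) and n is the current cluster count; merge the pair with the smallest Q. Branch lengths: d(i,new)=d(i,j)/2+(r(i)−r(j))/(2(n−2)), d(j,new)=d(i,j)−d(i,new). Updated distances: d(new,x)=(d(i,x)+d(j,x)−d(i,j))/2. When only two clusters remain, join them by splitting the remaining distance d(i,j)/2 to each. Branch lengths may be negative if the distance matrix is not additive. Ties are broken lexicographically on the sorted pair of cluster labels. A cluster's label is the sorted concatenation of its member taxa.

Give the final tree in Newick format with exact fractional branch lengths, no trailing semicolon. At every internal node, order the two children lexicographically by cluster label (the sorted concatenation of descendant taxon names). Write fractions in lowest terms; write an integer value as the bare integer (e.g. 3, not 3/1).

((((E:17/4,U:-1/4):57/16,((G:41/16,V:55/16):25/24,(L:-7/10,M:27/10):89/24):61/16):19/16,H:21/16):43/32,Q:43/32)

1. join E+U (d=4, Q=-129) ⇒ EU; edges |E|=17/4, |U|=-1/4
  updated: d(EU,G)=13, d(EU,H)=13/2, d(EU,L)=11/2, d(EU,M)=35/2, d(EU,Q)=7, d(EU,V)=11
2. join L+M (d=2, Q=-100) ⇒ LM; edges |L|=-7/10, |M|=27/10
  updated: d(EU,LM)=21/2, d(G,LM)=17/2, d(H,LM)=10, d(LM,Q)=12, d(LM,V)=7
3. join G+V (d=6, Q=-141/2) ⇒ GV; edges |G|=41/16, |V|=55/16
  updated: d(EU,GV)=9, d(GV,H)=13/2, d(GV,LM)=19/4, d(GV,Q)=9
4. join GV+LM (d=19/4, Q=-209/4) ⇒ GLMV; edges |GV|=25/24, |LM|=89/24
  updated: d(EU,GLMV)=59/8, d(GLMV,H)=47/8, d(GLMV,Q)=65/8
5. join EU+GLMV (d=59/8, Q=-55/2) ⇒ EGLMUV; edges |EU|=57/16, |GLMV|=61/16
  updated: d(EGLMUV,H)=5/2, d(EGLMUV,Q)=31/8
6. join EGLMUV+H (d=5/2, Q=-83/8) ⇒ EGHLMUV; edges |EGLMUV|=19/16, |H|=21/16
  updated: d(EGHLMUV,Q)=43/16
7. join EGHLMUV+Q (d=43/16) ⇒ EGHLMQUV; edges |EGHLMUV|=43/32, |Q|=43/32
final tree: ((((E:17/4,U:-1/4):57/16,((G:41/16,V:55/16):25/24,(L:-7/10,M:27/10):89/24):61/16):19/16,H:21/16):43/32,Q:43/32)
total length: 469/16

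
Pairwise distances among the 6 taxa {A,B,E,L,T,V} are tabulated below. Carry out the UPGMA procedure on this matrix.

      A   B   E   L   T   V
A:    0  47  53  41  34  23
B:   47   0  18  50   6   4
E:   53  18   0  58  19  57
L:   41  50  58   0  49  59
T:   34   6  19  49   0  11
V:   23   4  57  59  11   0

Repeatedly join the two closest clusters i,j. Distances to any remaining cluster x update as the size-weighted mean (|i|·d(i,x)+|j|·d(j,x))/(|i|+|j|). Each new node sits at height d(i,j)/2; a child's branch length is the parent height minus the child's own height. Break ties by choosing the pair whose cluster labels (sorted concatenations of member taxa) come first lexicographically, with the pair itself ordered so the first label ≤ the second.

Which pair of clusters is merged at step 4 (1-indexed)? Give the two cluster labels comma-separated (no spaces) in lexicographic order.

step 1: merge (B,V) at d=4; branch lengths B→2, V→2; new cluster BV
  updated: d(A,BV)=35, d(BV,E)=75/2, d(BV,L)=109/2, d(BV,T)=17/2
step 2: merge (BV,T) at d=17/2; branch lengths BV→9/4, T→17/4; new cluster BTV
  updated: d(A,BTV)=104/3, d(BTV,E)=94/3, d(BTV,L)=158/3
step 3: merge (BTV,E) at d=94/3; branch lengths BTV→137/12, E→47/3; new cluster BETV
  updated: d(A,BETV)=157/4, d(BETV,L)=54
step 4: merge (A,BETV) at d=157/4; branch lengths A→157/8, BETV→95/24; new cluster ABETV
  updated: d(ABETV,L)=257/5
step 5: merge (ABETV,L) at d=257/5; branch lengths ABETV→243/40, L→257/10; new cluster ABELTV
final tree: ((A:157/8,(((B:2,V:2):9/4,T:17/4):137/12,E:47/3):95/24):243/40,L:257/10)
total length: 11153/120

A,BETV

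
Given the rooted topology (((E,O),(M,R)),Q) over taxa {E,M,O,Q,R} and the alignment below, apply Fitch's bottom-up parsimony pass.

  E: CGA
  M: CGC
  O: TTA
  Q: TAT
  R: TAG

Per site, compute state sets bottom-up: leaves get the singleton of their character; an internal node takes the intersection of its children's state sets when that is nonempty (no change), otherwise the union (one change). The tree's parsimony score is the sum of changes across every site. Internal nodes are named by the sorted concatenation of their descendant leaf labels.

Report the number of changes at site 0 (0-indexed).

EO@0: {C} ∪ {T} = {C,T} (union, +1)
MR@0: {C} ∪ {T} = {C,T} (union, +1)
EMOR@0: {C,T} ∩ {C,T} = {C,T} (intersection, +0)
EMOQR@0: {C,T} ∩ {T} = {T} (intersection, +0)
EO@1: {G} ∪ {T} = {G,T} (union, +1)
MR@1: {G} ∪ {A} = {A,G} (union, +1)
EMOR@1: {G,T} ∩ {A,G} = {G} (intersection, +0)
EMOQR@1: {G} ∪ {A} = {A,G} (union, +1)
EO@2: {A} ∩ {A} = {A} (intersection, +0)
MR@2: {C} ∪ {G} = {C,G} (union, +1)
EMOR@2: {A} ∪ {C,G} = {A,C,G} (union, +1)
EMOQR@2: {A,C,G} ∪ {T} = {A,C,G,T} (union, +1)
per-site changes: [2, 3, 3]; total = 8

2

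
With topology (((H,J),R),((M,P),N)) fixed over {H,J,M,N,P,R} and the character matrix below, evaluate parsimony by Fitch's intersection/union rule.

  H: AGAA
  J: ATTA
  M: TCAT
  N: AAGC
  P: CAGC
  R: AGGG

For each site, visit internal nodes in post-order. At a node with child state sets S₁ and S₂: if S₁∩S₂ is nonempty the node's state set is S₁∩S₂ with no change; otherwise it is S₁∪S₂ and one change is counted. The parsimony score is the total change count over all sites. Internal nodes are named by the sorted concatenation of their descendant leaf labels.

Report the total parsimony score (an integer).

11

HJ@0: {A} ∩ {A} = {A} (intersection, +0)
HJR@0: {A} ∩ {A} = {A} (intersection, +0)
MP@0: {T} ∪ {C} = {C,T} (union, +1)
MNP@0: {C,T} ∪ {A} = {A,C,T} (union, +1)
HJMNPR@0: {A} ∩ {A,C,T} = {A} (intersection, +0)
HJ@1: {G} ∪ {T} = {G,T} (union, +1)
HJR@1: {G,T} ∩ {G} = {G} (intersection, +0)
MP@1: {C} ∪ {A} = {A,C} (union, +1)
MNP@1: {A,C} ∩ {A} = {A} (intersection, +0)
HJMNPR@1: {G} ∪ {A} = {A,G} (union, +1)
HJ@2: {A} ∪ {T} = {A,T} (union, +1)
HJR@2: {A,T} ∪ {G} = {A,G,T} (union, +1)
MP@2: {A} ∪ {G} = {A,G} (union, +1)
MNP@2: {A,G} ∩ {G} = {G} (intersection, +0)
HJMNPR@2: {A,G,T} ∩ {G} = {G} (intersection, +0)
HJ@3: {A} ∩ {A} = {A} (intersection, +0)
HJR@3: {A} ∪ {G} = {A,G} (union, +1)
MP@3: {T} ∪ {C} = {C,T} (union, +1)
MNP@3: {C,T} ∩ {C} = {C} (intersection, +0)
HJMNPR@3: {A,G} ∪ {C} = {A,C,G} (union, +1)
per-site changes: [2, 3, 3, 3]; total = 11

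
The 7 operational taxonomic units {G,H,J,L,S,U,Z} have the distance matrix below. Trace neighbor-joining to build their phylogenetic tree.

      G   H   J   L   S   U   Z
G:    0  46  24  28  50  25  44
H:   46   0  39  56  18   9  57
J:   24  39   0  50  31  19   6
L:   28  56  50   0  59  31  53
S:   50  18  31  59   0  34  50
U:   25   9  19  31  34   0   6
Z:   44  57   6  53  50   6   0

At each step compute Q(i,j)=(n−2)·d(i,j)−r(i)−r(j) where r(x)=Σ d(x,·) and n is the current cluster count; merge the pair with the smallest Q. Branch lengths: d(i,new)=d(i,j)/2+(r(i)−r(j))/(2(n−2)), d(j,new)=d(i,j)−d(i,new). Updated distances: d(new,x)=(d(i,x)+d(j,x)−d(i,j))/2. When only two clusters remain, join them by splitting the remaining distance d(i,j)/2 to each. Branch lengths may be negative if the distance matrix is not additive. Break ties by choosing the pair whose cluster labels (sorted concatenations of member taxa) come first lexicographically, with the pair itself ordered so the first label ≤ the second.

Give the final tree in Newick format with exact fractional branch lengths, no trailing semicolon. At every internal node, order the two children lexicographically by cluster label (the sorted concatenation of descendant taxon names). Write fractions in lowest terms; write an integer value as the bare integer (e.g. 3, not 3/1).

1. join H+S (d=18, Q=-377) ⇒ HS; edges |H|=73/10, |S|=107/10
  updated: d(G,HS)=39, d(HS,J)=26, d(HS,L)=97/2, d(HS,U)=25/2, d(HS,Z)=89/2
2. join G+L (d=28, Q=-517/2) ⇒ GL; edges |G|=123/16, |L|=325/16
  updated: d(GL,HS)=119/4, d(GL,J)=23, d(GL,U)=14, d(GL,Z)=69/2
3. join J+Z (d=6, Q=-147) ⇒ JZ; edges |J|=1/6, |Z|=35/6
  updated: d(GL,JZ)=103/4, d(HS,JZ)=129/4, d(JZ,U)=19/2
4. join GL+JZ (d=103/4, Q=-171/2) ⇒ GJLZ; edges |GL|=107/8, |JZ|=99/8
  updated: d(GJLZ,HS)=145/8, d(GJLZ,U)=-9/8
5. join GJLZ+HS (d=145/8, Q=-59/2) ⇒ GHJLSZ; edges |GJLZ|=9/4, |HS|=127/8
  updated: d(GHJLSZ,U)=-27/8
6. join GHJLSZ+U (d=-27/8) ⇒ GHJLSUZ; edges |GHJLSZ|=-27/16, |U|=-27/16
final tree: ((((G:123/16,L:325/16):107/8,(J:1/6,Z:35/6):99/8):9/4,(H:73/10,S:107/10):127/8):-27/16,U:-27/16)
total length: 185/2

((((G:123/16,L:325/16):107/8,(J:1/6,Z:35/6):99/8):9/4,(H:73/10,S:107/10):127/8):-27/16,U:-27/16)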